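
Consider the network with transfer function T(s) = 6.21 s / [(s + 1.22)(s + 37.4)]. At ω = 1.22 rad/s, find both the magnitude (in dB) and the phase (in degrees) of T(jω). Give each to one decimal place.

|T| = -18.6 dB, ∠T = 43.1°

|j1.22| = 1.22
|j1.22 + 1.22| = √(1.22² + 1.22²) = 1.725
|j1.22 + 37.4| = √(1.22² + 37.4²) = 37.42
|T(j1.22)| = 6.21 × 1.22 / (1.725 × 37.42) = 0.11735
20 log₁₀(0.11735) = -18.61 dB
∠(j1.22) = 90.00°
∠(j1.22 + 1.22) = arctan(1.22/1.22) = 45.00°
∠(j1.22 + 37.4) = arctan(1.22/37.4) = 1.87°
∠T(j1.22) = 90.00° − (45.00° + 1.87°) = 43.13°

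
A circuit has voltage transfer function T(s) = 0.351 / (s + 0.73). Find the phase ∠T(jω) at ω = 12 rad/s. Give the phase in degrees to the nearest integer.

∠(j12 + 0.73) = arctan(12/0.73) = 86.52°
∠T(j12) = −86.52° = -86.52°

-87°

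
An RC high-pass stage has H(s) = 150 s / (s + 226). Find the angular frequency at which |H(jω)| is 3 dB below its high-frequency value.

For a single-pole high-pass, the −3 dB point is at the pole: ω = 226 rad/sec.

226 rad/sec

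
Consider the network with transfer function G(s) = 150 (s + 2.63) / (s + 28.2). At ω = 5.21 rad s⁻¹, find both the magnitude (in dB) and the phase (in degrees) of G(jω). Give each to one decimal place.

|G| = 29.7 dB, ∠G = 52.7 deg

|j5.21 + 2.63| = √(5.21² + 2.63²) = 5.836
|j5.21 + 28.2| = √(5.21² + 28.2²) = 28.68
|G(j5.21)| = 150 × 5.836 / 28.68 = 30.527
20 log₁₀(30.527) = 29.69 dB
∠(j5.21 + 2.63) = arctan(5.21/2.63) = 63.22°
∠(j5.21 + 28.2) = arctan(5.21/28.2) = 10.47°
∠G(j5.21) = 63.22° − 10.47° = 52.75°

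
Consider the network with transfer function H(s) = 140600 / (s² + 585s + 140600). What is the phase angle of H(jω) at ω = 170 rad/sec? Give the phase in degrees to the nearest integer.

-42°

∠[(j170)² + 585(j170) + 140600] = ∠[1.117e+05 + j99450] = 41.68°
∠H(j170) = −41.68° = -41.68°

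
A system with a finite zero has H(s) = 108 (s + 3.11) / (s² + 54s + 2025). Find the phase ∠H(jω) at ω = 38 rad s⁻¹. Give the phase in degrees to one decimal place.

∠(j38 + 3.11) = arctan(38/3.11) = 85.32°
∠[(j38)² + 54(j38) + 2025] = ∠[581 + j2052] = 74.19°
∠H(j38) = 85.32° − 74.19° = 11.13°

11.1 deg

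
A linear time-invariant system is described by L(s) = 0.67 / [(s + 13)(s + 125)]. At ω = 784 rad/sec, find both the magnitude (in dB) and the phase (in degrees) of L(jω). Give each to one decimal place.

|j784 + 13| = √(784² + 13²) = 784.1
|j784 + 125| = √(784² + 125²) = 793.9
|L(j784)| = 0.67 / (784.1 × 793.9) = 1.0763e-06
20 log₁₀(1.0763e-06) = -119.36 dB
∠(j784 + 13) = arctan(784/13) = 89.05°
∠(j784 + 125) = arctan(784/125) = 80.94°
∠L(j784) = − (89.05° + 80.94°) = -169.99°

|L| = -119.4 dB, ∠L = -170.0°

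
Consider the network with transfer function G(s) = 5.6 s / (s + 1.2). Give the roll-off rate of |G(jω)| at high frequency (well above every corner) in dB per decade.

With 1 zero and 1 pole, the high-frequency asymptotic slope is 20 × (1 − 1) = 0 dB/decade.

0 dB/decade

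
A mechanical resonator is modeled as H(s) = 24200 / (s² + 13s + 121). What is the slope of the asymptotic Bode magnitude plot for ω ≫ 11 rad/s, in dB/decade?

With 0 zeros and 2 poles, the high-frequency asymptotic slope is 20 × (0 − 2) = -40 dB/decade.

-40 dB/decade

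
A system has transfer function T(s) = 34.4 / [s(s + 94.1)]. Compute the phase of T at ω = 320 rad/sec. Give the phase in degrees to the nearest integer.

∠(j320 + 94.1) = arctan(320/94.1) = 73.61°
∠(j320) = 90.00°
∠T(j320) = − (73.61° + 90.00°) = -163.61°

-164°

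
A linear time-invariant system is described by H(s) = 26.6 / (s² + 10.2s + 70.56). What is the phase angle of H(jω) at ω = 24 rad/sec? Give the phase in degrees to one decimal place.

∠[(j24)² + 10.2(j24) + 70.56] = ∠[-505.44 + j244.8] = 154.16°
∠H(j24) = −154.16° = -154.16°

-154.2°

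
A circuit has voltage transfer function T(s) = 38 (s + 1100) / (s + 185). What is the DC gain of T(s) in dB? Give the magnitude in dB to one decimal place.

T(0) = 38 × 1100 / 185 = 225.95
20 log₁₀(225.95) = 47.08 dB

47.1 dB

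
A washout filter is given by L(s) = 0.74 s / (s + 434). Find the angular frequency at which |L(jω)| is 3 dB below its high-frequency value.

For a single-pole high-pass, the −3 dB point is at the pole: ω = 434 rad/s.

434 rad/s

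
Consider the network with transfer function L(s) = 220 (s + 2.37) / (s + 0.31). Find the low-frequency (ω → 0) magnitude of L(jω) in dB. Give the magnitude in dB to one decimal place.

L(0) = 220 × 2.37 / 0.31 = 1681.9
20 log₁₀(1681.9) = 64.52 dB

64.5 dB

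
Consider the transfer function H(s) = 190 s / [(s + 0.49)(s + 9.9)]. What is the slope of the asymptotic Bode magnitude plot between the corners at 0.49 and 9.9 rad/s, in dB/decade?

In this band the factors already past their corner are: 1 differentiator zero, pole at 0.49; net slope = 0 dB/decade.

0 dB/decade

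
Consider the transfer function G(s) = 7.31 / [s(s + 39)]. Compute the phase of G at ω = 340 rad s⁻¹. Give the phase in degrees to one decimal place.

-173.5°

∠(j340 + 39) = arctan(340/39) = 83.46°
∠(j340) = 90.00°
∠G(j340) = − (83.46° + 90.00°) = -173.46°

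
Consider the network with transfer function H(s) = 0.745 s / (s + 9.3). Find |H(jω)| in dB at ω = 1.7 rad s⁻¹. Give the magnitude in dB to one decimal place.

|j1.7| = 1.7
|j1.7 + 9.3| = √(1.7² + 9.3²) = 9.454
|H(j1.7)| = 0.745 × 1.7 / 9.454 = 0.13396
20 log₁₀(0.13396) = -17.46 dB

-17.5 dB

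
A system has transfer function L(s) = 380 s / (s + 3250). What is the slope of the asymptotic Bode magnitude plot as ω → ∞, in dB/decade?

With 1 zero and 1 pole, the high-frequency asymptotic slope is 20 × (1 − 1) = 0 dB/decade.

0 dB/decade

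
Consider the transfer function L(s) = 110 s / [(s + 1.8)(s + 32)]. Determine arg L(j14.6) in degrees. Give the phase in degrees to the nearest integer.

∠(j14.6) = 90.00°
∠(j14.6 + 1.8) = arctan(14.6/1.8) = 82.97°
∠(j14.6 + 32) = arctan(14.6/32) = 24.52°
∠L(j14.6) = 90.00° − (82.97° + 24.52°) = -17.50°

-17°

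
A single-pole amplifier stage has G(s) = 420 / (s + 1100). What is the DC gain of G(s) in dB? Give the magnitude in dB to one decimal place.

-8.4 dB

G(0) = 420 / 1100 = 0.38182
20 log₁₀(0.38182) = -8.36 dB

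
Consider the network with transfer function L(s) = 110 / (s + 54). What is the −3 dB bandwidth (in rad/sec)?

For a single-pole low-pass, the −3 dB point is at the pole: ω = 54 rad/sec.

54 rad/sec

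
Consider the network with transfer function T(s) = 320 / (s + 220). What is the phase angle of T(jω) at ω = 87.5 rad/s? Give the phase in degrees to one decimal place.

-21.7°

∠(j87.5 + 220) = arctan(87.5/220) = 21.69°
∠T(j87.5) = −21.69° = -21.69°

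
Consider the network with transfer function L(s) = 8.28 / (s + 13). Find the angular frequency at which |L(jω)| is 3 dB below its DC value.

For a single-pole low-pass, the −3 dB point is at the pole: ω = 13 rad/s.

13 rad/s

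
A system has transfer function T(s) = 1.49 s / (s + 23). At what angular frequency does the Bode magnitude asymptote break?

The single real pole at s = −23 gives a corner at ω = 23 rad/s.

23 rad/s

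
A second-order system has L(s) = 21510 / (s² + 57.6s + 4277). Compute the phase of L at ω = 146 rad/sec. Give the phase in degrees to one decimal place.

-153.7°

∠[(j146)² + 57.6(j146) + 4277] = ∠[-17039 + j8409.6] = 153.73°
∠L(j146) = −153.73° = -153.73°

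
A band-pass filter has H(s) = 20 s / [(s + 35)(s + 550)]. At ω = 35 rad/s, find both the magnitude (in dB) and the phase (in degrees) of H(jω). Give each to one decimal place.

|H| = -31.8 dB, ∠H = 41.4°

|j35| = 35
|j35 + 35| = √(35² + 35²) = 49.5
|j35 + 550| = √(35² + 550²) = 551.1
|H(j35)| = 20 × 35 / (49.5 × 551.1) = 0.025661
20 log₁₀(0.025661) = -31.81 dB
∠(j35) = 90.00°
∠(j35 + 35) = arctan(35/35) = 45.00°
∠(j35 + 550) = arctan(35/550) = 3.64°
∠H(j35) = 90.00° − (45.00° + 3.64°) = 41.36°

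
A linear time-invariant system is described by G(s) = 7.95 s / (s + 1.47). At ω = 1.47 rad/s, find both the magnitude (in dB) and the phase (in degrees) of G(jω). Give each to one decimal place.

|G| = 15.0 dB, ∠G = 45.0°

|j1.47| = 1.47
|j1.47 + 1.47| = √(1.47² + 1.47²) = 2.079
|G(j1.47)| = 7.95 × 1.47 / 2.079 = 5.6215
20 log₁₀(5.6215) = 15.00 dB
∠(j1.47) = 90.00°
∠(j1.47 + 1.47) = arctan(1.47/1.47) = 45.00°
∠G(j1.47) = 90.00° − 45.00° = 45.00°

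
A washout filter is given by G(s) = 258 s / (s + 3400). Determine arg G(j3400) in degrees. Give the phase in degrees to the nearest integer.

45°

∠(j3400) = 90.00°
∠(j3400 + 3400) = arctan(3400/3400) = 45.00°
∠G(j3400) = 90.00° − 45.00° = 45.00°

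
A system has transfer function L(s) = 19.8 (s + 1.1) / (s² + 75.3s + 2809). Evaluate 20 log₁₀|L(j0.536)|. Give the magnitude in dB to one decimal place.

-41.3 dB

|j0.536 + 1.1| = √(0.536² + 1.1²) = 1.224
|(j0.536)² + 75.3(j0.536) + 2809| = |2808.7 + j40.361| = 2809
|L(j0.536)| = 19.8 × 1.224 / 2809 = 0.0086252
20 log₁₀(0.0086252) = -41.28 dB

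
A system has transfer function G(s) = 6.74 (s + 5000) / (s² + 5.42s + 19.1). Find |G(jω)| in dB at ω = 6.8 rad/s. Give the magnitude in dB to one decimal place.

57.3 dB

|j6.8 + 5000| = √(6.8² + 5000²) = 5000
|(j6.8)² + 5.42(j6.8) + 19.1| = |-27.14 + j36.856| = 45.77
|G(j6.8)| = 6.74 × 5000 / 45.77 = 736.28
20 log₁₀(736.28) = 57.34 dB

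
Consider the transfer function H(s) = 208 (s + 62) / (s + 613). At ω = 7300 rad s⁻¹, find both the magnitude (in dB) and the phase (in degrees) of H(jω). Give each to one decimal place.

|j7300 + 62| = √(7300² + 62²) = 7300
|j7300 + 613| = √(7300² + 613²) = 7326
|H(j7300)| = 208 × 7300 / 7326 = 207.28
20 log₁₀(207.28) = 46.33 dB
∠(j7300 + 62) = arctan(7300/62) = 89.51°
∠(j7300 + 613) = arctan(7300/613) = 85.20°
∠H(j7300) = 89.51° − 85.20° = 4.31°

|H| = 46.3 dB, ∠H = 4.3 deg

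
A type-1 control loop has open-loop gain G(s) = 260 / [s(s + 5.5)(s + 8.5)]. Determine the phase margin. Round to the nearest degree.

Gain crossover: |G(jω)| = 1 at ω ≈ 4.05 rad/sec.
∠G(j4.05) = −90° − arctan(4.05/5.5) − arctan(4.05/8.5) ≈ -151.79°
PM = 180° + (-151.79°) = 28.21°

28°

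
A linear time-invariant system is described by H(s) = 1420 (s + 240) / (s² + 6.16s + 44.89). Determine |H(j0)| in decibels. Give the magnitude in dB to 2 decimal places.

77.61 dB

H(0) = 1420 × 240 / 44.89 = 7591.9
20 log₁₀(7591.9) = 77.607 dB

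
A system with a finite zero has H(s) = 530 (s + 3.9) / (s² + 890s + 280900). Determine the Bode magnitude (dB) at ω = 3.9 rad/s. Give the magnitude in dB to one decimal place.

-39.7 dB

|j3.9 + 3.9| = √(3.9² + 3.9²) = 5.515
|(j3.9)² + 890(j3.9) + 280900| = |2.8088e+05 + j3471| = 2.809e+05
|H(j3.9)| = 530 × 5.515 / 2.809e+05 = 0.010406
20 log₁₀(0.010406) = -39.65 dB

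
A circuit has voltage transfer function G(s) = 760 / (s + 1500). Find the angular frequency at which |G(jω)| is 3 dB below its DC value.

1500 rad/sec

For a single-pole low-pass, the −3 dB point is at the pole: ω = 1500 rad/sec.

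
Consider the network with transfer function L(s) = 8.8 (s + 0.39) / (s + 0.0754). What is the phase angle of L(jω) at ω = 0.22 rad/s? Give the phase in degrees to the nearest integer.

-42°

∠(j0.22 + 0.39) = arctan(0.22/0.39) = 29.43°
∠(j0.22 + 0.0754) = arctan(0.22/0.0754) = 71.08°
∠L(j0.22) = 29.43° − 71.08° = -41.65°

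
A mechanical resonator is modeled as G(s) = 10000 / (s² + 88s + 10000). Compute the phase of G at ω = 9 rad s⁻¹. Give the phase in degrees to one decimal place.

-4.6°

∠[(j9)² + 88(j9) + 10000] = ∠[9919 + j792] = 4.57°
∠G(j9) = −4.57° = -4.57°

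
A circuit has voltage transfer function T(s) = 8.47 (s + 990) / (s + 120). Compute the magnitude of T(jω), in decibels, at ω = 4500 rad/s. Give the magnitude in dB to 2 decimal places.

18.76 dB

|j4500 + 990| = √(4500² + 990²) = 4608
|j4500 + 120| = √(4500² + 120²) = 4502
|T(j4500)| = 8.47 × 4608 / 4502 = 8.6695
20 log₁₀(8.6695) = 18.760 dB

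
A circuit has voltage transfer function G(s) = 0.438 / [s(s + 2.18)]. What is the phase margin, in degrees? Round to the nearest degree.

Gain crossover: |G(jω)| = 1 at ω ≈ 0.2 rad s⁻¹.
∠G(j0.2) = −90° − arctan(0.2/2.18) ≈ -95.24°
PM = 180° + (-95.24°) = 84.76°

85°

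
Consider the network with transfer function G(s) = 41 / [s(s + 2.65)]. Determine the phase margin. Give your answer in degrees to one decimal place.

23.4 deg

Gain crossover: |G(jω)| = 1 at ω ≈ 6.14 rad/s.
∠G(j6.14) = −90° − arctan(6.14/2.65) ≈ -156.64°
PM = 180° + (-156.64°) = 23.36°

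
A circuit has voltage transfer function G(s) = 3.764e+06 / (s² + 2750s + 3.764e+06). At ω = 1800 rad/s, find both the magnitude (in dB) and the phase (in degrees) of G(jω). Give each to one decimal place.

|G| = -2.4 dB, ∠G = -84.0°

|(j1800)² + 2750(j1800) + 3.764e+06| = |5.24e+05 + j4.95e+06| = 4.978e+06
|G(j1800)| = 3.764e+06 / 4.978e+06 = 0.75618
20 log₁₀(0.75618) = -2.43 dB
∠[(j1800)² + 2750(j1800) + 3.764e+06] = ∠[5.24e+05 + j4.95e+06] = 83.96°
∠G(j1800) = −83.96° = -83.96°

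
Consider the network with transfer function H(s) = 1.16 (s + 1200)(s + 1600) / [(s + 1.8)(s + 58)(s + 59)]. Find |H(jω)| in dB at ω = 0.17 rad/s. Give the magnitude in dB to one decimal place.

51.1 dB

|j0.17 + 1200| = √(0.17² + 1200²) = 1200
|j0.17 + 1600| = √(0.17² + 1600²) = 1600
|j0.17 + 1.8| = √(0.17² + 1.8²) = 1.808
|j0.17 + 58| = √(0.17² + 58²) = 58
|j0.17 + 59| = √(0.17² + 59²) = 59
|H(j0.17)| = 1.16 × 1200 × 1600 / (1.808 × 58 × 59) = 359.98
20 log₁₀(359.98) = 51.13 dB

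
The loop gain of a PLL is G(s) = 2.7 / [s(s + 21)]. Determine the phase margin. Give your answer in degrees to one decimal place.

Gain crossover: |G(jω)| = 1 at ω ≈ 0.129 rad s⁻¹.
∠G(j0.129) = −90° − arctan(0.129/21) ≈ -90.35°
PM = 180° + (-90.35°) = 89.65°

89.6°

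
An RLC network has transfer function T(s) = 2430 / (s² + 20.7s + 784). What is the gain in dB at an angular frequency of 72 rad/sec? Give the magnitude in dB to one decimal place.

-5.6 dB

|(j72)² + 20.7(j72) + 784| = |-4400 + j1490.4| = 4646
|T(j72)| = 2430 / 4646 = 0.52308
20 log₁₀(0.52308) = -5.63 dB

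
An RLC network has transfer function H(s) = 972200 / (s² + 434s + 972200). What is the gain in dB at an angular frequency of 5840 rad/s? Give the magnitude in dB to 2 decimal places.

-30.68 dB

|(j5840)² + 434(j5840) + 972200| = |-3.3133e+07 + j2.5346e+06| = 3.323e+07
|H(j5840)| = 972200 / 3.323e+07 = 0.029257
20 log₁₀(0.029257) = -30.676 dB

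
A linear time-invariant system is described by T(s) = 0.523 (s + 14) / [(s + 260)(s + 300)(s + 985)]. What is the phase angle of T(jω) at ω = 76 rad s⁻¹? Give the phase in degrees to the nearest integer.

∠(j76 + 14) = arctan(76/14) = 79.56°
∠(j76 + 260) = arctan(76/260) = 16.29°
∠(j76 + 300) = arctan(76/300) = 14.22°
∠(j76 + 985) = arctan(76/985) = 4.41°
∠T(j76) = 79.56° − (16.29° + 14.22° + 4.41°) = 44.64°

45°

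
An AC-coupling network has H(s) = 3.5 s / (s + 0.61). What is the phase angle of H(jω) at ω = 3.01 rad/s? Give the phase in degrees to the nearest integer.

11 deg

∠(j3.01) = 90.00°
∠(j3.01 + 0.61) = arctan(3.01/0.61) = 78.54°
∠H(j3.01) = 90.00° − 78.54° = 11.46°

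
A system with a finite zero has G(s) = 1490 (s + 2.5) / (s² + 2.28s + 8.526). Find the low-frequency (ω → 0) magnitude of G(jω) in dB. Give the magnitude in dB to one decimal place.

G(0) = 1490 × 2.5 / 8.526 = 436.9
20 log₁₀(436.9) = 52.81 dB

52.8 dB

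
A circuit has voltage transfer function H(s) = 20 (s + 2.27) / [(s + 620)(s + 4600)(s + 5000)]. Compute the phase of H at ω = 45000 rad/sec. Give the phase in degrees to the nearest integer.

-167°

∠(j45000 + 2.27) = arctan(45000/2.27) = 90.00°
∠(j45000 + 620) = arctan(45000/620) = 89.21°
∠(j45000 + 4600) = arctan(45000/4600) = 84.16°
∠(j45000 + 5000) = arctan(45000/5000) = 83.66°
∠H(j45000) = 90.00° − (89.21° + 84.16° + 83.66°) = -167.04°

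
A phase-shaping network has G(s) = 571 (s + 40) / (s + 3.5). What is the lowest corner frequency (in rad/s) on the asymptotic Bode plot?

Break frequencies occur at each pole and zero magnitude: 3.5 rad/s, 40 rad/s.
The lowest is 3.5 rad/s.

3.5 rad/s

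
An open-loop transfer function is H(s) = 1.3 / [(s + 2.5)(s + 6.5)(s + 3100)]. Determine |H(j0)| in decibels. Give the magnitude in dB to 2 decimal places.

-91.77 dB

H(0) = 1.3 / (2.5 × 6.5 × 3100) = 2.5806e-05
20 log₁₀(2.5806e-05) = -91.765 dB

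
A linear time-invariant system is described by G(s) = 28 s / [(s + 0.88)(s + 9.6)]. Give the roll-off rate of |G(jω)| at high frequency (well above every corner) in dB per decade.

-20 dB/decade

With 1 zero and 2 poles, the high-frequency asymptotic slope is 20 × (1 − 2) = -20 dB/decade.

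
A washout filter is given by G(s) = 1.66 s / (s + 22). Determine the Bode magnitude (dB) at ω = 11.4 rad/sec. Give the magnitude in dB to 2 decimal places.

|j11.4| = 11.4
|j11.4 + 22| = √(11.4² + 22²) = 24.78
|G(j11.4)| = 1.66 × 11.4 / 24.78 = 0.76374
20 log₁₀(0.76374) = -2.341 dB

-2.34 dB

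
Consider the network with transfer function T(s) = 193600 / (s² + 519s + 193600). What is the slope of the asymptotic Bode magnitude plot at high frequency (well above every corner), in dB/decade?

-40 dB/decade

With 0 zeros and 2 poles, the high-frequency asymptotic slope is 20 × (0 − 2) = -40 dB/decade.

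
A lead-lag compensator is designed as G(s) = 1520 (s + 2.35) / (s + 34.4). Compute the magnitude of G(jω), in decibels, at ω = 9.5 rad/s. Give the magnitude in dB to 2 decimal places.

|j9.5 + 2.35| = √(9.5² + 2.35²) = 9.786
|j9.5 + 34.4| = √(9.5² + 34.4²) = 35.69
|G(j9.5)| = 1520 × 9.786 / 35.69 = 416.82
20 log₁₀(416.82) = 52.399 dB

52.40 dB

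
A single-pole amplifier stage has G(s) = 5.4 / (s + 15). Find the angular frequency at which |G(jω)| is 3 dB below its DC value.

15 rad/sec

For a single-pole low-pass, the −3 dB point is at the pole: ω = 15 rad/sec.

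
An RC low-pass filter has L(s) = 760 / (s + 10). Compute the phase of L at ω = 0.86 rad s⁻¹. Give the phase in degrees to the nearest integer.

∠(j0.86 + 10) = arctan(0.86/10) = 4.92°
∠L(j0.86) = −4.92° = -4.92°

-5°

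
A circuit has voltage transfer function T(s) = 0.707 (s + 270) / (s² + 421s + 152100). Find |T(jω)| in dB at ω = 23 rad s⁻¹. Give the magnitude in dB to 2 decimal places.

|j23 + 270| = √(23² + 270²) = 271
|(j23)² + 421(j23) + 152100| = |1.5157e+05 + j9683| = 1.519e+05
|T(j23)| = 0.707 × 271 / 1.519e+05 = 0.0012614
20 log₁₀(0.0012614) = -57.983 dB

-57.98 dB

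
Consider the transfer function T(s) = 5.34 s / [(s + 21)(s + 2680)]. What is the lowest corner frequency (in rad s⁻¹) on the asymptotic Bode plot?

Break frequencies occur at each pole and zero magnitude: 21 rad s⁻¹, 2680 rad s⁻¹.
The lowest is 21 rad s⁻¹.

21 rad s⁻¹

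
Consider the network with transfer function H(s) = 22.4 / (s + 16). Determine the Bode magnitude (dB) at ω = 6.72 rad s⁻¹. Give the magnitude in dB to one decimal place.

2.2 dB

|j6.72 + 16| = √(6.72² + 16²) = 17.35
|H(j6.72)| = 22.4 / 17.35 = 1.2908
20 log₁₀(1.2908) = 2.22 dB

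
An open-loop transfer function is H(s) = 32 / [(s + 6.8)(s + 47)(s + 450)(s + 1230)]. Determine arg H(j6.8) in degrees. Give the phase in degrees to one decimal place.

∠(j6.8 + 6.8) = arctan(6.8/6.8) = 45.00°
∠(j6.8 + 47) = arctan(6.8/47) = 8.23°
∠(j6.8 + 450) = arctan(6.8/450) = 0.87°
∠(j6.8 + 1230) = arctan(6.8/1230) = 0.32°
∠H(j6.8) = − (45.00° + 8.23° + 0.87° + 0.32°) = -54.41°

-54.4°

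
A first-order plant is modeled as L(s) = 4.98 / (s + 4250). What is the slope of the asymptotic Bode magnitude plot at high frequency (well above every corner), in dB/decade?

With 0 zeros and 1 pole, the high-frequency asymptotic slope is 20 × (0 − 1) = -20 dB/decade.

-20 dB/decade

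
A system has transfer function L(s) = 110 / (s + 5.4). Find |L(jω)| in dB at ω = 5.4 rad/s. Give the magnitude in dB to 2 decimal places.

|j5.4 + 5.4| = √(5.4² + 5.4²) = 7.637
|L(j5.4)| = 110 / 7.637 = 14.404
20 log₁₀(14.404) = 23.170 dB

23.17 dB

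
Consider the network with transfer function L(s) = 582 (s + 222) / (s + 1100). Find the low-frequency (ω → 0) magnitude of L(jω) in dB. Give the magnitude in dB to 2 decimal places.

41.40 dB

L(0) = 582 × 222 / 1100 = 117.46
20 log₁₀(117.46) = 41.398 dB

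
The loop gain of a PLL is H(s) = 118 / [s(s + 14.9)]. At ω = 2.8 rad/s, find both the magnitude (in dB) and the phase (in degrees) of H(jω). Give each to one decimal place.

|H| = 8.9 dB, ∠H = -100.6°

|j2.8 + 14.9| = √(2.8² + 14.9²) = 15.16
|j2.8| = 2.8
|H(j2.8)| = 118 / (15.16 × 2.8) = 2.7797
20 log₁₀(2.7797) = 8.88 dB
∠(j2.8 + 14.9) = arctan(2.8/14.9) = 10.64°
∠(j2.8) = 90.00°
∠H(j2.8) = − (10.64° + 90.00°) = -100.64°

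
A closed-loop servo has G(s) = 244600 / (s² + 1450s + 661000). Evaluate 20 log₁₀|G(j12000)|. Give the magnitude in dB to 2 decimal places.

|(j12000)² + 1450(j12000) + 661000| = |-1.4334e+08 + j1.74e+07| = 1.444e+08
|G(j12000)| = 244600 / 1.444e+08 = 0.001694
20 log₁₀(0.001694) = -55.422 dB

-55.42 dB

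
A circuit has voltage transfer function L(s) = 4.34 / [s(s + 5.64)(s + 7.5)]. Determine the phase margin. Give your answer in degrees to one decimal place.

Gain crossover: |L(jω)| = 1 at ω ≈ 0.103 rad/s.
∠L(j0.103) = −90° − arctan(0.103/5.64) − arctan(0.103/7.5) ≈ -91.83°
PM = 180° + (-91.83°) = 88.17°

88.2°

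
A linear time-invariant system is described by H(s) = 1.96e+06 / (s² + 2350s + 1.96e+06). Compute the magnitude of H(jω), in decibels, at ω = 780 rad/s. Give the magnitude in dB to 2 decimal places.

-1.30 dB

|(j780)² + 2350(j780) + 1.96e+06| = |1.3516e+06 + j1.833e+06| = 2.277e+06
|H(j780)| = 1.96e+06 / 2.277e+06 = 0.86062
20 log₁₀(0.86062) = -1.304 dB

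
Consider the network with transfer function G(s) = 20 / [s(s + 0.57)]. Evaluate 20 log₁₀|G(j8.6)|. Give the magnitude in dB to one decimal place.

|j8.6 + 0.57| = √(8.6² + 0.57²) = 8.619
|j8.6| = 8.6
|G(j8.6)| = 20 / (8.619 × 8.6) = 0.26982
20 log₁₀(0.26982) = -11.38 dB

-11.4 dB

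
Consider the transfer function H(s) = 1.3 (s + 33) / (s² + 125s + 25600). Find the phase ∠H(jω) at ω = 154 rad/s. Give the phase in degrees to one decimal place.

∠(j154 + 33) = arctan(154/33) = 77.91°
∠[(j154)² + 125(j154) + 25600] = ∠[1884 + j19250] = 84.41°
∠H(j154) = 77.91° − 84.41° = -6.51°

-6.5°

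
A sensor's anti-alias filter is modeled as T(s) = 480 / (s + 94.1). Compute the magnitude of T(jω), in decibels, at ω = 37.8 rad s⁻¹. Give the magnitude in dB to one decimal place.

13.5 dB

|j37.8 + 94.1| = √(37.8² + 94.1²) = 101.4
|T(j37.8)| = 480 / 101.4 = 4.7333
20 log₁₀(4.7333) = 13.50 dB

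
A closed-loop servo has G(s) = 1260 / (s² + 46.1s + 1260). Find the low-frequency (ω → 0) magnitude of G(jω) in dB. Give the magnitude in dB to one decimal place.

0.0 dB

G(0) = 1260 / 1260 = 1
20 log₁₀(1) = 0.00 dB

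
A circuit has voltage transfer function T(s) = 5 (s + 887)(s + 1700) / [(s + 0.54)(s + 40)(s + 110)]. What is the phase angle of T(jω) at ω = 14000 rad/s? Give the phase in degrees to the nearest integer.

-100°

∠(j14000 + 887) = arctan(14000/887) = 86.37°
∠(j14000 + 1700) = arctan(14000/1700) = 83.08°
∠(j14000 + 0.54) = arctan(14000/0.54) = 90.00°
∠(j14000 + 40) = arctan(14000/40) = 89.84°
∠(j14000 + 110) = arctan(14000/110) = 89.55°
∠T(j14000) = 86.37° + 83.08° − (90.00° + 89.84° + 89.55°) = -99.93°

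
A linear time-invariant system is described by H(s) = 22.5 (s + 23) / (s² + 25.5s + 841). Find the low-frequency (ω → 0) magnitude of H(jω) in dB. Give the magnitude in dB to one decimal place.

H(0) = 22.5 × 23 / 841 = 0.61534
20 log₁₀(0.61534) = -4.22 dB

-4.2 dB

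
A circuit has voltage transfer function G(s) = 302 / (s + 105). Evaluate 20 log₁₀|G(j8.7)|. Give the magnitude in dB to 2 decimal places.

9.15 dB

|j8.7 + 105| = √(8.7² + 105²) = 105.4
|G(j8.7)| = 302 / 105.4 = 2.8664
20 log₁₀(2.8664) = 9.147 dB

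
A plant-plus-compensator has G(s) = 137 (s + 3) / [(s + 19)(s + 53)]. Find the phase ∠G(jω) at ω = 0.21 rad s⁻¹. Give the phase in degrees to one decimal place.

∠(j0.21 + 3) = arctan(0.21/3) = 4.00°
∠(j0.21 + 19) = arctan(0.21/19) = 0.63°
∠(j0.21 + 53) = arctan(0.21/53) = 0.23°
∠G(j0.21) = 4.00° − (0.63° + 0.23°) = 3.14°

3.1°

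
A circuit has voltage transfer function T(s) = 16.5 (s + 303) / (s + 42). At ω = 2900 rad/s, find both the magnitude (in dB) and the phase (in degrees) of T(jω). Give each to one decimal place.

|j2900 + 303| = √(2900² + 303²) = 2916
|j2900 + 42| = √(2900² + 42²) = 2900
|T(j2900)| = 16.5 × 2916 / 2900 = 16.588
20 log₁₀(16.588) = 24.40 dB
∠(j2900 + 303) = arctan(2900/303) = 84.04°
∠(j2900 + 42) = arctan(2900/42) = 89.17°
∠T(j2900) = 84.04° − 89.17° = -5.14°

|T| = 24.4 dB, ∠T = -5.1°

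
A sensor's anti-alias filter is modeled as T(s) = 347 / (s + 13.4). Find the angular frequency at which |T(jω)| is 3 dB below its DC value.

For a single-pole low-pass, the −3 dB point is at the pole: ω = 13.4 rad/s.

13.4 rad/s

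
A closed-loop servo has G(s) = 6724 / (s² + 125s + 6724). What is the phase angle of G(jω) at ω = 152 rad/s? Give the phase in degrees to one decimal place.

∠[(j152)² + 125(j152) + 6724] = ∠[-16380 + j19000] = 130.76°
∠G(j152) = −130.76° = -130.76°

-130.8°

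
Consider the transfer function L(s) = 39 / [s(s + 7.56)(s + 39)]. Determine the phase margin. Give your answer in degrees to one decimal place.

Gain crossover: |L(jω)| = 1 at ω ≈ 0.132 rad/s.
∠L(j0.132) = −90° − arctan(0.132/7.56) − arctan(0.132/39) ≈ -91.20°
PM = 180° + (-91.20°) = 88.80°

88.8 deg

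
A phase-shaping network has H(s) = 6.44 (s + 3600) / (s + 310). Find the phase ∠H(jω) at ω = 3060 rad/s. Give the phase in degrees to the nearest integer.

-44°

∠(j3060 + 3600) = arctan(3060/3600) = 40.36°
∠(j3060 + 310) = arctan(3060/310) = 84.22°
∠H(j3060) = 40.36° − 84.22° = -43.85°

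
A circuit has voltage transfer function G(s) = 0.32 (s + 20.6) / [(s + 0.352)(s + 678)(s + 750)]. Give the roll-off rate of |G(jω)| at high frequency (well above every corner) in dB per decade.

-40 dB/decade

With 1 zero and 3 poles, the high-frequency asymptotic slope is 20 × (1 − 3) = -40 dB/decade.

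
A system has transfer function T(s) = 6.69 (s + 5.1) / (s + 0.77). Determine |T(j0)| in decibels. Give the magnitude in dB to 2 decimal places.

32.93 dB

T(0) = 6.69 × 5.1 / 0.77 = 44.31
20 log₁₀(44.31) = 32.930 dB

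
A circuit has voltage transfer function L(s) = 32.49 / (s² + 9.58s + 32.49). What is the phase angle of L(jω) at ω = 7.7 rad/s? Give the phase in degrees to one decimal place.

-110.0°

∠[(j7.7)² + 9.58(j7.7) + 32.49] = ∠[-26.8 + j73.766] = 109.97°
∠L(j7.7) = −109.97° = -109.97°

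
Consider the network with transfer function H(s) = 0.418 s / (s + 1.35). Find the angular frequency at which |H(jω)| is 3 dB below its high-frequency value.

For a single-pole high-pass, the −3 dB point is at the pole: ω = 1.35 rad/s.

1.35 rad/s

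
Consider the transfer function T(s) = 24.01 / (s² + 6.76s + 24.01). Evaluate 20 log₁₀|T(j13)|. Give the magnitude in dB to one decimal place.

|(j13)² + 6.76(j13) + 24.01| = |-144.99 + j87.88| = 169.5
|T(j13)| = 24.01 / 169.5 = 0.14162
20 log₁₀(0.14162) = -16.98 dB

-17.0 dB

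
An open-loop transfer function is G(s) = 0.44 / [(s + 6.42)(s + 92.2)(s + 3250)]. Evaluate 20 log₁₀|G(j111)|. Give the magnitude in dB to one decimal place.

|j111 + 6.42| = √(111² + 6.42²) = 111.2
|j111 + 92.2| = √(111² + 92.2²) = 144.3
|j111 + 3250| = √(111² + 3250²) = 3252
|G(j111)| = 0.44 / (111.2 × 144.3 × 3252) = 8.4335e-09
20 log₁₀(8.4335e-09) = -161.48 dB

-161.5 dB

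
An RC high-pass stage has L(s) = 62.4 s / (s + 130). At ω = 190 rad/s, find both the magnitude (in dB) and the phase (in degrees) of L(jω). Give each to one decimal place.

|L| = 34.2 dB, ∠L = 34.4°

|j190| = 190
|j190 + 130| = √(190² + 130²) = 230.2
|L(j190)| = 62.4 × 190 / 230.2 = 51.499
20 log₁₀(51.499) = 34.24 dB
∠(j190) = 90.00°
∠(j190 + 130) = arctan(190/130) = 55.62°
∠L(j190) = 90.00° − 55.62° = 34.38°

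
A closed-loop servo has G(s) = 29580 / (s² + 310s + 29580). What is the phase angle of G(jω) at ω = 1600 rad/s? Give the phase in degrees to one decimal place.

-168.9 deg

∠[(j1600)² + 310(j1600) + 29580] = ∠[-2.5304e+06 + j4.96e+05] = 168.91°
∠G(j1600) = −168.91° = -168.91°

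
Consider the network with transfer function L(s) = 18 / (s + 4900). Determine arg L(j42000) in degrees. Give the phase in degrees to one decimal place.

-83.3°

∠(j42000 + 4900) = arctan(42000/4900) = 83.35°
∠L(j42000) = −83.35° = -83.35°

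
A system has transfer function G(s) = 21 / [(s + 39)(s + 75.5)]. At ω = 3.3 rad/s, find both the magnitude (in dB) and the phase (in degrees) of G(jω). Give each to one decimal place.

|G| = -43.0 dB, ∠G = -7.3°

|j3.3 + 39| = √(3.3² + 39²) = 39.14
|j3.3 + 75.5| = √(3.3² + 75.5²) = 75.57
|G(j3.3)| = 21 / (39.14 × 75.57) = 0.0070998
20 log₁₀(0.0070998) = -42.98 dB
∠(j3.3 + 39) = arctan(3.3/39) = 4.84°
∠(j3.3 + 75.5) = arctan(3.3/75.5) = 2.50°
∠G(j3.3) = − (4.84° + 2.50°) = -7.34°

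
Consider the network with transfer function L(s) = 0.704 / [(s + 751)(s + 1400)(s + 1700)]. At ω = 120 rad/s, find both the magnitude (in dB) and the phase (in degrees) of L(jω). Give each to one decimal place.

|L| = -188.3 dB, ∠L = -18.0°

|j120 + 751| = √(120² + 751²) = 760.5
|j120 + 1400| = √(120² + 1400²) = 1405
|j120 + 1700| = √(120² + 1700²) = 1704
|L(j120)| = 0.704 / (760.5 × 1405 × 1704) = 3.8656e-10
20 log₁₀(3.8656e-10) = -188.26 dB
∠(j120 + 751) = arctan(120/751) = 9.08°
∠(j120 + 1400) = arctan(120/1400) = 4.90°
∠(j120 + 1700) = arctan(120/1700) = 4.04°
∠L(j120) = − (9.08° + 4.90° + 4.04°) = -18.02°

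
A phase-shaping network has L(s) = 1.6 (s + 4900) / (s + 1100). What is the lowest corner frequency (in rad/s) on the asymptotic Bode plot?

Break frequencies occur at each pole and zero magnitude: 1100 rad/s, 4900 rad/s.
The lowest is 1100 rad/s.

1100 rad/s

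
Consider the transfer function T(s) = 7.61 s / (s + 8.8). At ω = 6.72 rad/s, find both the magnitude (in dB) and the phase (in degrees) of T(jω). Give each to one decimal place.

|j6.72| = 6.72
|j6.72 + 8.8| = √(6.72² + 8.8²) = 11.07
|T(j6.72)| = 7.61 × 6.72 / 11.07 = 4.6186
20 log₁₀(4.6186) = 13.29 dB
∠(j6.72) = 90.00°
∠(j6.72 + 8.8) = arctan(6.72/8.8) = 37.37°
∠T(j6.72) = 90.00° − 37.37° = 52.63°

|T| = 13.3 dB, ∠T = 52.6°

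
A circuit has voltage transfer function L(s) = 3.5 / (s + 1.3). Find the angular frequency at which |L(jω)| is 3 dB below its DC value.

1.3 rad/s

For a single-pole low-pass, the −3 dB point is at the pole: ω = 1.3 rad/s.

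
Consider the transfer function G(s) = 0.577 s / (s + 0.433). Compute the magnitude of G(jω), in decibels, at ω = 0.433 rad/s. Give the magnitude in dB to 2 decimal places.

-7.79 dB

|j0.433| = 0.433
|j0.433 + 0.433| = √(0.433² + 0.433²) = 0.6124
|G(j0.433)| = 0.577 × 0.433 / 0.6124 = 0.408
20 log₁₀(0.408) = -7.787 dB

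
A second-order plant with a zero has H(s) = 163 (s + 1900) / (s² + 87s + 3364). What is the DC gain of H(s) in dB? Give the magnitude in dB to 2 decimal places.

39.28 dB

H(0) = 163 × 1900 / 3364 = 92.063
20 log₁₀(92.063) = 39.282 dB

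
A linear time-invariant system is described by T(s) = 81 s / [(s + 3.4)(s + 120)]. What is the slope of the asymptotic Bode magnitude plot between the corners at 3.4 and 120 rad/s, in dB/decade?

0 dB/decade

In this band the factors already past their corner are: 1 differentiator zero, pole at 3.4; net slope = 0 dB/decade.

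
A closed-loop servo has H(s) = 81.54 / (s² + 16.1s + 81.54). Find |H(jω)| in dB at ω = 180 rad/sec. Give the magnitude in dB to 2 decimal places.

-52.00 dB

|(j180)² + 16.1(j180) + 81.54| = |-32318 + j2898| = 3.245e+04
|H(j180)| = 81.54 / 3.245e+04 = 0.0025129
20 log₁₀(0.0025129) = -51.996 dB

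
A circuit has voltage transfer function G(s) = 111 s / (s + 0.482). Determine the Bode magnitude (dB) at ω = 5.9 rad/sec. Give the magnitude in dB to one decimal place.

40.9 dB

|j5.9| = 5.9
|j5.9 + 0.482| = √(5.9² + 0.482²) = 5.92
|G(j5.9)| = 111 × 5.9 / 5.92 = 110.63
20 log₁₀(110.63) = 40.88 dB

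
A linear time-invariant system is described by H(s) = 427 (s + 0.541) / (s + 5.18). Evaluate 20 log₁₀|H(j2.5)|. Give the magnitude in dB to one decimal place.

45.6 dB

|j2.5 + 0.541| = √(2.5² + 0.541²) = 2.558
|j2.5 + 5.18| = √(2.5² + 5.18²) = 5.752
|H(j2.5)| = 427 × 2.558 / 5.752 = 189.89
20 log₁₀(189.89) = 45.57 dB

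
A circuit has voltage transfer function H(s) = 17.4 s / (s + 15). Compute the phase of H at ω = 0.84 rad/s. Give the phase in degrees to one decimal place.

86.8°

∠(j0.84) = 90.00°
∠(j0.84 + 15) = arctan(0.84/15) = 3.21°
∠H(j0.84) = 90.00° − 3.21° = 86.79°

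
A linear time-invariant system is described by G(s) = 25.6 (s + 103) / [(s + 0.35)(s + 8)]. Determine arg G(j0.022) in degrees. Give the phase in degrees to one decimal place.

∠(j0.022 + 103) = arctan(0.022/103) = 0.01°
∠(j0.022 + 0.35) = arctan(0.022/0.35) = 3.60°
∠(j0.022 + 8) = arctan(0.022/8) = 0.16°
∠G(j0.022) = 0.01° − (3.60° + 0.16°) = -3.74°

-3.7°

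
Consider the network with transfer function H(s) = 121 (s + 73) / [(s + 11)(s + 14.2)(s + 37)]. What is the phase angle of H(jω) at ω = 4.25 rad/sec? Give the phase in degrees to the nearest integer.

∠(j4.25 + 73) = arctan(4.25/73) = 3.33°
∠(j4.25 + 11) = arctan(4.25/11) = 21.12°
∠(j4.25 + 14.2) = arctan(4.25/14.2) = 16.66°
∠(j4.25 + 37) = arctan(4.25/37) = 6.55°
∠H(j4.25) = 3.33° − (21.12° + 16.66° + 6.55°) = -41.01°

-41°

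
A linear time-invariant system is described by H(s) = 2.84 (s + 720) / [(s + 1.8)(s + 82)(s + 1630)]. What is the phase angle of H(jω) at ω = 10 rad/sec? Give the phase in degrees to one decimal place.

-86.3°

∠(j10 + 720) = arctan(10/720) = 0.80°
∠(j10 + 1.8) = arctan(10/1.8) = 79.80°
∠(j10 + 82) = arctan(10/82) = 6.95°
∠(j10 + 1630) = arctan(10/1630) = 0.35°
∠H(j10) = 0.80° − (79.80° + 6.95° + 0.35°) = -86.30°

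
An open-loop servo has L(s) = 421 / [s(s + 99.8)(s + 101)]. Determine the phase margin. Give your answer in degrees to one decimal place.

Gain crossover: |L(jω)| = 1 at ω ≈ 0.0418 rad/s.
∠L(j0.0418) = −90° − arctan(0.0418/99.8) − arctan(0.0418/101) ≈ -90.05°
PM = 180° + (-90.05°) = 89.95°

90.0°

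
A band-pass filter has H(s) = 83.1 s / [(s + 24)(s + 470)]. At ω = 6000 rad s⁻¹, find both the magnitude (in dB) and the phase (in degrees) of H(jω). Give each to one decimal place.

|H| = -37.2 dB, ∠H = -85.3°

|j6000| = 6000
|j6000 + 24| = √(6000² + 24²) = 6000
|j6000 + 470| = √(6000² + 470²) = 6018
|H(j6000)| = 83.1 × 6000 / (6000 × 6018) = 0.013808
20 log₁₀(0.013808) = -37.20 dB
∠(j6000) = 90.00°
∠(j6000 + 24) = arctan(6000/24) = 89.77°
∠(j6000 + 470) = arctan(6000/470) = 85.52°
∠H(j6000) = 90.00° − (89.77° + 85.52°) = -85.29°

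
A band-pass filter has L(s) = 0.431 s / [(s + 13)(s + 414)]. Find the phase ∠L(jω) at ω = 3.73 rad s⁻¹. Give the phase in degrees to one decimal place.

∠(j3.73) = 90.00°
∠(j3.73 + 13) = arctan(3.73/13) = 16.01°
∠(j3.73 + 414) = arctan(3.73/414) = 0.52°
∠L(j3.73) = 90.00° − (16.01° + 0.52°) = 73.47°

73.5 deg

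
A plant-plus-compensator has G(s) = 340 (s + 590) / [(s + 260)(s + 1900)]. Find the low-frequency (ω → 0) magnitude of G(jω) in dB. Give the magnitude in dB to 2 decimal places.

-7.83 dB

G(0) = 340 × 590 / (260 × 1900) = 0.40607
20 log₁₀(0.40607) = -7.828 dB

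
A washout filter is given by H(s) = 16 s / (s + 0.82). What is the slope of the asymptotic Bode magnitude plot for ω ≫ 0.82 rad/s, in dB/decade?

0 dB/decade

With 1 zero and 1 pole, the high-frequency asymptotic slope is 20 × (1 − 1) = 0 dB/decade.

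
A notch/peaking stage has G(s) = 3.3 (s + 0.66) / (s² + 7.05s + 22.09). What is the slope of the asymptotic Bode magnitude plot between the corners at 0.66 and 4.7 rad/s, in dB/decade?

In this band the factors already past their corner are: zero at 0.66; net slope = 20 dB/decade.

20 dB/decade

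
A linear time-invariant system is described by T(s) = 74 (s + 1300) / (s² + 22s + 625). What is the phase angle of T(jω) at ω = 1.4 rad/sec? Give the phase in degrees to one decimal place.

∠(j1.4 + 1300) = arctan(1.4/1300) = 0.06°
∠[(j1.4)² + 22(j1.4) + 625] = ∠[623.04 + j30.8] = 2.83°
∠T(j1.4) = 0.06° − 2.83° = -2.77°

-2.8 deg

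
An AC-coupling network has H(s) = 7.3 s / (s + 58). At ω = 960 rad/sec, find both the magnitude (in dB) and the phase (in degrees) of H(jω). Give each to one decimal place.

|j960| = 960
|j960 + 58| = √(960² + 58²) = 961.8
|H(j960)| = 7.3 × 960 / 961.8 = 7.2867
20 log₁₀(7.2867) = 17.25 dB
∠(j960) = 90.00°
∠(j960 + 58) = arctan(960/58) = 86.54°
∠H(j960) = 90.00° − 86.54° = 3.46°

|H| = 17.3 dB, ∠H = 3.5°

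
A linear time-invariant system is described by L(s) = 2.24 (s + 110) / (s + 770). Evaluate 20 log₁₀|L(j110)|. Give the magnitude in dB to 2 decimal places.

-6.97 dB

|j110 + 110| = √(110² + 110²) = 155.6
|j110 + 770| = √(110² + 770²) = 777.8
|L(j110)| = 2.24 × 155.6 / 777.8 = 0.448
20 log₁₀(0.448) = -6.974 dB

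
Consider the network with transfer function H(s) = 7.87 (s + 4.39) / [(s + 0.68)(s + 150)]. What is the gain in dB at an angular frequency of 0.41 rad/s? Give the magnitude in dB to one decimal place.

-10.7 dB

|j0.41 + 4.39| = √(0.41² + 4.39²) = 4.409
|j0.41 + 0.68| = √(0.41² + 0.68²) = 0.794
|j0.41 + 150| = √(0.41² + 150²) = 150
|H(j0.41)| = 7.87 × 4.409 / (0.794 × 150) = 0.29133
20 log₁₀(0.29133) = -10.71 dB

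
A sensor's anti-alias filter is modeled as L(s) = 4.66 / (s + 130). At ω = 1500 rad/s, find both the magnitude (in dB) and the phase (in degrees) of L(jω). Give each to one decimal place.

|j1500 + 130| = √(1500² + 130²) = 1506
|L(j1500)| = 4.66 / 1506 = 0.0030951
20 log₁₀(0.0030951) = -50.19 dB
∠(j1500 + 130) = arctan(1500/130) = 85.05°
∠L(j1500) = −85.05° = -85.05°

|L| = -50.2 dB, ∠L = -85.0°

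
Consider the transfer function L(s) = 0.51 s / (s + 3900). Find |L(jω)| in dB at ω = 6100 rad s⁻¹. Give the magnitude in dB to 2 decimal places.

|j6100| = 6100
|j6100 + 3900| = √(6100² + 3900²) = 7240
|L(j6100)| = 0.51 × 6100 / 7240 = 0.42969
20 log₁₀(0.42969) = -7.337 dB

-7.34 dB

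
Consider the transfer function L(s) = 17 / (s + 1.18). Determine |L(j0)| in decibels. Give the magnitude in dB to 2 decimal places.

L(0) = 17 / 1.18 = 14.407
20 log₁₀(14.407) = 23.171 dB

23.17 dB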